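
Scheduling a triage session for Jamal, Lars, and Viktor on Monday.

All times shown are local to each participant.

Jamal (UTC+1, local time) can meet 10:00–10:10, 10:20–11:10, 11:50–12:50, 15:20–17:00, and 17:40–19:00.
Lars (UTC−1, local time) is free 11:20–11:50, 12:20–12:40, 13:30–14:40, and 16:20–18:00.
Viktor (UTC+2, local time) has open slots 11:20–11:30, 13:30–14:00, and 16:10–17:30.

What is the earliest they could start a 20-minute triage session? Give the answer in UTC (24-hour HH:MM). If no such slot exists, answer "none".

Jamal → UTC: 09:00–09:10, 09:20–10:10, 10:50–11:50, 14:20–16:00, 16:40–18:00.
Lars → UTC: 12:20–12:50, 13:20–13:40, 14:30–15:40, 17:20–19:00.
Viktor → UTC: 09:20–09:30, 11:30–12:00, 14:10–15:30.
Jamal ∩ Lars: 14:30–15:40, 17:20–18:00.
Jamal ∩ Lars ∩ Viktor: 14:30–15:30.
Windows ≥ 20 min: 14:30–15:30.
Earliest such window starts at 14:30.

14:30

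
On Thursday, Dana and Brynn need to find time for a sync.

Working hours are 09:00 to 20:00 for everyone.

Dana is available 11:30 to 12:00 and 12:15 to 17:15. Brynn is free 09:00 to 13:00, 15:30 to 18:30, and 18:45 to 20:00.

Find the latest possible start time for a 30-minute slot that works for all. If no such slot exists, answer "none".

Dana ∩ Brynn: 11:30–12:00, 12:15–13:00, 15:30–17:15.
Windows ≥ 30 min: 11:30–12:00, 12:15–13:00, 15:30–17:15.
Latest start in the last window 15:30–17:15 is 17:15 − 30 min = 16:45.

16:45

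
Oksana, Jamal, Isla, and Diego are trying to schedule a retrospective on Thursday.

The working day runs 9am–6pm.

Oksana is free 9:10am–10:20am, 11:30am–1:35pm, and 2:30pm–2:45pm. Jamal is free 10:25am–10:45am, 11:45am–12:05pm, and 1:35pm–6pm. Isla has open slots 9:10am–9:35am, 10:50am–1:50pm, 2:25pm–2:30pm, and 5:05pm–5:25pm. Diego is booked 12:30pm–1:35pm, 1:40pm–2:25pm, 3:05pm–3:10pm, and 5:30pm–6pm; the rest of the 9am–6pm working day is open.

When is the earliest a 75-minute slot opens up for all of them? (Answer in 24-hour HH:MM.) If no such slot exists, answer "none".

none

Diego free within 09:00–18:00: 09:00–12:30, 13:35–13:40, 14:25–15:05, 15:10–17:30.
Oksana ∩ Jamal: 11:45–12:05, 14:30–14:45.
Oksana ∩ Jamal ∩ Isla: 11:45–12:05.
Oksana ∩ Jamal ∩ Isla ∩ Diego: 11:45–12:05.
Windows ≥ 75 min: (none).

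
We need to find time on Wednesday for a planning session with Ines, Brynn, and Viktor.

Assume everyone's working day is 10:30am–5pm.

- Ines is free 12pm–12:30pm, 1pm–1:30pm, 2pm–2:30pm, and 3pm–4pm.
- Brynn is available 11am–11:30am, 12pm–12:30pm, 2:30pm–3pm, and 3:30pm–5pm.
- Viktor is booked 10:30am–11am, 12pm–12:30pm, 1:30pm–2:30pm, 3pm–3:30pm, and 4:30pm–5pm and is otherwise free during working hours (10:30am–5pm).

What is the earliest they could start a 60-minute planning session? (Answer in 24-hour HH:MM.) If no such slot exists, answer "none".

Viktor free within 10:30–17:00: 11:00–12:00, 12:30–13:30, 14:30–15:00, 15:30–16:30.
Ines ∩ Brynn: 12:00–12:30, 15:30–16:00.
Ines ∩ Brynn ∩ Viktor: 15:30–16:00.
Windows ≥ 60 min: (none).

none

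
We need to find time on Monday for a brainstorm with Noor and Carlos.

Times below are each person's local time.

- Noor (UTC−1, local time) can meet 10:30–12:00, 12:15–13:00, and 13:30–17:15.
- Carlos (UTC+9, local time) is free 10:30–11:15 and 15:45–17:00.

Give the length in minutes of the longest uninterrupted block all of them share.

0 minutes

Noor → UTC: 11:30–13:00, 13:15–14:00, 14:30–18:15.
Carlos → UTC: 01:30–02:15, 06:45–08:00.
Noor ∩ Carlos: (none).
No common window.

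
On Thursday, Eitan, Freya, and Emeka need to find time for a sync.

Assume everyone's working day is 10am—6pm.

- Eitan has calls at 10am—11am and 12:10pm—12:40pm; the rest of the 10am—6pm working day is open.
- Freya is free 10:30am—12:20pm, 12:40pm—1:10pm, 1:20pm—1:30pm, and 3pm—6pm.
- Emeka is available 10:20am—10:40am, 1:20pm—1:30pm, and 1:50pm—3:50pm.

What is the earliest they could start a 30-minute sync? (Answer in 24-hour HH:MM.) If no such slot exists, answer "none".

15:00

Eitan free within 10:00–18:00: 11:00–12:10, 12:40–18:00.
Eitan ∩ Freya: 11:00–12:10, 12:40–13:10, 13:20–13:30, 15:00–18:00.
Eitan ∩ Freya ∩ Emeka: 13:20–13:30, 15:00–15:50.
Windows ≥ 30 min: 15:00–15:50.
Earliest such window starts at 15:00.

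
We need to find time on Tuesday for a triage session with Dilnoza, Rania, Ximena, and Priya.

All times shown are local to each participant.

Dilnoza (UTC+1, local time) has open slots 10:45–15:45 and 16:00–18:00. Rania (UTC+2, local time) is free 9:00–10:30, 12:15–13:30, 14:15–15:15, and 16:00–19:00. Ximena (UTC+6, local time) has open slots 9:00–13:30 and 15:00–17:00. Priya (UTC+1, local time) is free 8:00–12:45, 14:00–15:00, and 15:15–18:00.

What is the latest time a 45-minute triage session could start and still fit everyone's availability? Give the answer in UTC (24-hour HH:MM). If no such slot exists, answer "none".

Dilnoza → UTC: 09:45–14:45, 15:00–17:00.
Rania → UTC: 07:00–08:30, 10:15–11:30, 12:15–13:15, 14:00–17:00.
Ximena → UTC: 03:00–07:30, 09:00–11:00.
Priya → UTC: 07:00–11:45, 13:00–14:00, 14:15–17:00.
Dilnoza ∩ Rania: 10:15–11:30, 12:15–13:15, 14:00–14:45, 15:00–17:00.
Dilnoza ∩ Rania ∩ Ximena: 10:15–11:00.
Dilnoza ∩ Rania ∩ Ximena ∩ Priya: 10:15–11:00.
Windows ≥ 45 min: 10:15–11:00.
Latest start in the last window 10:15–11:00 is 11:00 − 45 min = 10:15.

10:15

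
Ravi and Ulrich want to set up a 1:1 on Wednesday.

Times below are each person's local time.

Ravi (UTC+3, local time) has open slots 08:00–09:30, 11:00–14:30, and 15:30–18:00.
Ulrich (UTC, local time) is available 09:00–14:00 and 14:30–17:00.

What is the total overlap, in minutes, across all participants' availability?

Ravi → UTC: 05:00–06:30, 08:00–11:30, 12:30–15:00.
Ulrich → UTC: 09:00–14:00, 14:30–17:00.
Ravi ∩ Ulrich: 09:00–11:30, 12:30–14:00, 14:30–15:00.
Total common minutes: 150 + 90 + 30 = 270.

270 minutes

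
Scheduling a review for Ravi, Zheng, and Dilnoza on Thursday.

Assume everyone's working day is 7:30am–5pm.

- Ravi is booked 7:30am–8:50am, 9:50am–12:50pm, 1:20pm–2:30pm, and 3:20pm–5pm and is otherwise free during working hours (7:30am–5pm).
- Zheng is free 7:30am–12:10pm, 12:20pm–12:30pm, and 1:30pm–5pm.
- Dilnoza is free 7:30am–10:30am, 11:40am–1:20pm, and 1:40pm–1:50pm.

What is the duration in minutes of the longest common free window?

Ravi free within 07:30–17:00: 08:50–09:50, 12:50–13:20, 14:30–15:20.
Ravi ∩ Zheng: 08:50–09:50, 14:30–15:20.
Ravi ∩ Zheng ∩ Dilnoza: 08:50–09:50.
Single common window of 60 minutes.

60 minutes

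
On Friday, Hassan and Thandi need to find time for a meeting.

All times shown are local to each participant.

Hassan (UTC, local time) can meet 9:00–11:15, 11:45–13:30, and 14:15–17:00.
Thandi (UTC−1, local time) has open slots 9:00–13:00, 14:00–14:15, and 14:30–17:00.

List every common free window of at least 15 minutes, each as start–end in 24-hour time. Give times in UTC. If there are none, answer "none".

10:00–11:15, 11:45–13:30, 15:00–15:15, 15:30–17:00

Hassan → UTC: 09:00–11:15, 11:45–13:30, 14:15–17:00.
Thandi → UTC: 10:00–14:00, 15:00–15:15, 15:30–18:00.
Hassan ∩ Thandi: 10:00–11:15, 11:45–13:30, 15:00–15:15, 15:30–17:00.
Windows ≥ 15 min: 10:00–11:15, 11:45–13:30, 15:00–15:15, 15:30–17:00.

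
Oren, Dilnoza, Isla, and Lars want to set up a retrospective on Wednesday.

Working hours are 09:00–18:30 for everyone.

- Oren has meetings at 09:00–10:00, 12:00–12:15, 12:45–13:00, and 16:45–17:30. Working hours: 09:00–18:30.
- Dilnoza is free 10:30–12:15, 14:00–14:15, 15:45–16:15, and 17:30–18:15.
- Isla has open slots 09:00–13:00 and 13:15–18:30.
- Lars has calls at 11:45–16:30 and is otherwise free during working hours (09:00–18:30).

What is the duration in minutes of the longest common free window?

Oren free within 09:00–18:30: 10:00–12:00, 12:15–12:45, 13:00–16:45, 17:30–18:30.
Lars free within 09:00–18:30: 09:00–11:45, 16:30–18:30.
Oren ∩ Dilnoza: 10:30–12:00, 14:00–14:15, 15:45–16:15, 17:30–18:15.
Oren ∩ Dilnoza ∩ Isla: 10:30–12:00, 14:00–14:15, 15:45–16:15, 17:30–18:15.
Oren ∩ Dilnoza ∩ Isla ∩ Lars: 10:30–11:45, 17:30–18:15.
Common window lengths: 75, 45 min; longest is 75.

75 minutes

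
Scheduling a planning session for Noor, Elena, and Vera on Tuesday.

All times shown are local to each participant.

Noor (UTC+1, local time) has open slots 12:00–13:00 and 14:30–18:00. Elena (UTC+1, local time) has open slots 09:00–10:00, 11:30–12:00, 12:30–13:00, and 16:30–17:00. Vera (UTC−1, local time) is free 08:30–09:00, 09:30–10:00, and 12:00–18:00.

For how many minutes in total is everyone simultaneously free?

30 minutes

Noor → UTC: 11:00–12:00, 13:30–17:00.
Elena → UTC: 08:00–09:00, 10:30–11:00, 11:30–12:00, 15:30–16:00.
Vera → UTC: 09:30–10:00, 10:30–11:00, 13:00–19:00.
Noor ∩ Elena: 11:30–12:00, 15:30–16:00.
Noor ∩ Elena ∩ Vera: 15:30–16:00.
Total common minutes: 30.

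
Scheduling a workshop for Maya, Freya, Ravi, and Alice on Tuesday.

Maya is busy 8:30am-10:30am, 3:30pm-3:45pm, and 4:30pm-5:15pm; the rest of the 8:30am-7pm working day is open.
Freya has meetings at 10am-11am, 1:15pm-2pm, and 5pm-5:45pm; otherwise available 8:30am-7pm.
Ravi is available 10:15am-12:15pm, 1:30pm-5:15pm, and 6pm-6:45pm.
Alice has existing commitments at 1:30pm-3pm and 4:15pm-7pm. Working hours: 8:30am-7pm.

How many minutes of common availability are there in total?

Maya free within 08:30–19:00: 10:30–15:30, 15:45–16:30, 17:15–19:00.
Freya free within 08:30–19:00: 08:30–10:00, 11:00–13:15, 14:00–17:00, 17:45–19:00.
Alice free within 08:30–19:00: 08:30–13:30, 15:00–16:15.
Maya ∩ Freya: 11:00–13:15, 14:00–15:30, 15:45–16:30, 17:45–19:00.
Maya ∩ Freya ∩ Ravi: 11:00–12:15, 14:00–15:30, 15:45–16:30, 18:00–18:45.
Maya ∩ Freya ∩ Ravi ∩ Alice: 11:00–12:15, 15:00–15:30, 15:45–16:15.
Total common minutes: 75 + 30 + 30 = 135.

135 minutes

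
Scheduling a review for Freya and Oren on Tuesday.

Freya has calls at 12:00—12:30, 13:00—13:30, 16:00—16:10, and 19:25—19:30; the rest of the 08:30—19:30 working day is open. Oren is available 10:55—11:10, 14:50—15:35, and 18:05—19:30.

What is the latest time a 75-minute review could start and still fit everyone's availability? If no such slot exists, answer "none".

Freya free within 08:30–19:30: 08:30–12:00, 12:30–13:00, 13:30–16:00, 16:10–19:25.
Freya ∩ Oren: 10:55–11:10, 14:50–15:35, 18:05–19:25.
Windows ≥ 75 min: 18:05–19:25.
Latest start in the last window 18:05–19:25 is 19:25 − 75 min = 18:10.

18:10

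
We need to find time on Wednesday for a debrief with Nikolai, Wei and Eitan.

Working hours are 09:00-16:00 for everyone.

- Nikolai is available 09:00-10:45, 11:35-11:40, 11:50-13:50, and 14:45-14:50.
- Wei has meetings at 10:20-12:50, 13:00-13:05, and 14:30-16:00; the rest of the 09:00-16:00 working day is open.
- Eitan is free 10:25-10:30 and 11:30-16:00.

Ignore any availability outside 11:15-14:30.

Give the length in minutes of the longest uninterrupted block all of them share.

45 minutes

Wei free within 09:00–16:00: 09:00–10:20, 12:50–13:00, 13:05–14:30.
Nikolai ∩ Wei: 09:00–10:20, 12:50–13:00, 13:05–13:50.
Nikolai ∩ Wei ∩ Eitan: 12:50–13:00, 13:05–13:50.
Restricted to 11:15–14:30: 12:50–13:00, 13:05–13:50.
Common window lengths: 10, 45 min; longest is 45.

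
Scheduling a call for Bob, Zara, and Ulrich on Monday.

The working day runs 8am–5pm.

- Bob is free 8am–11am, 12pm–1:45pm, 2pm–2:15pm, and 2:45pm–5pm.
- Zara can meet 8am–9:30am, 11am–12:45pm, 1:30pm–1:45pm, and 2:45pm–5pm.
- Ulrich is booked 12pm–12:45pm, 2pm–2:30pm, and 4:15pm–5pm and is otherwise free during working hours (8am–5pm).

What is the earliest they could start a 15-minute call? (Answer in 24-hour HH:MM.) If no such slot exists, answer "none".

08:00

Ulrich free within 08:00–17:00: 08:00–12:00, 12:45–14:00, 14:30–16:15.
Bob ∩ Zara: 08:00–09:30, 12:00–12:45, 13:30–13:45, 14:45–17:00.
Bob ∩ Zara ∩ Ulrich: 08:00–09:30, 13:30–13:45, 14:45–16:15.
Windows ≥ 15 min: 08:00–09:30, 13:30–13:45, 14:45–16:15.
Earliest such window starts at 08:00.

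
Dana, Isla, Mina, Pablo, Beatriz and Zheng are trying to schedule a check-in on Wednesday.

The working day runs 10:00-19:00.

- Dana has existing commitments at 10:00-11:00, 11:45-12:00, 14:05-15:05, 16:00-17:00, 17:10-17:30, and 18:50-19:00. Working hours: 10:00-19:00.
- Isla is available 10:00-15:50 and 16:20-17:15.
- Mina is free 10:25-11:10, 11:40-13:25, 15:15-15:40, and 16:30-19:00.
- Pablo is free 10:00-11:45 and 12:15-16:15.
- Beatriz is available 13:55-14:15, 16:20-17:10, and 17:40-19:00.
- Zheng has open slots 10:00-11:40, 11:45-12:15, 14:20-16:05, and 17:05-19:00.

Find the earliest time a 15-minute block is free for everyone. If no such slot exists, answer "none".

none

Dana free within 10:00–19:00: 11:00–11:45, 12:00–14:05, 15:05–16:00, 17:00–17:10, 17:30–18:50.
Dana ∩ Isla: 11:00–11:45, 12:00–14:05, 15:05–15:50, 17:00–17:10.
Dana ∩ Isla ∩ Mina: 11:00–11:10, 11:40–11:45, 12:00–13:25, 15:15–15:40, 17:00–17:10.
Dana ∩ Isla ∩ Mina ∩ Pablo: 11:00–11:10, 11:40–11:45, 12:15–13:25, 15:15–15:40.
Dana ∩ Isla ∩ Mina ∩ Pablo ∩ Beatriz: (none).
Dana ∩ Isla ∩ Mina ∩ Pablo ∩ Beatriz ∩ Zheng: (none).
Windows ≥ 15 min: (none).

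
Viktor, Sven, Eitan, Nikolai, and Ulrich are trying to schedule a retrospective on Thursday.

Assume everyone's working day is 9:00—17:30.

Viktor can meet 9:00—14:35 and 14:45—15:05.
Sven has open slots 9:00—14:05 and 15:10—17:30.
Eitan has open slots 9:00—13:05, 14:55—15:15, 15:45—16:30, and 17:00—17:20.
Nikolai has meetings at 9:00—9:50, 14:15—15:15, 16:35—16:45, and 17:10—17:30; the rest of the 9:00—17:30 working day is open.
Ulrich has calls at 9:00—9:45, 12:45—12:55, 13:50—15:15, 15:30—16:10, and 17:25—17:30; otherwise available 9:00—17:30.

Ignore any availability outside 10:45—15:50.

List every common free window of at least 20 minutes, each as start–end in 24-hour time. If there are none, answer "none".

Nikolai free within 09:00–17:30: 09:50–14:15, 15:15–16:35, 16:45–17:10.
Ulrich free within 09:00–17:30: 09:45–12:45, 12:55–13:50, 15:15–15:30, 16:10–17:25.
Viktor ∩ Sven: 09:00–14:05.
Viktor ∩ Sven ∩ Eitan: 09:00–13:05.
Viktor ∩ Sven ∩ Eitan ∩ Nikolai: 09:50–13:05.
Viktor ∩ Sven ∩ Eitan ∩ Nikolai ∩ Ulrich: 09:50–12:45, 12:55–13:05.
Restricted to 10:45–15:50: 10:45–12:45, 12:55–13:05.
Windows ≥ 20 min: 10:45–12:45.

10:45–12:45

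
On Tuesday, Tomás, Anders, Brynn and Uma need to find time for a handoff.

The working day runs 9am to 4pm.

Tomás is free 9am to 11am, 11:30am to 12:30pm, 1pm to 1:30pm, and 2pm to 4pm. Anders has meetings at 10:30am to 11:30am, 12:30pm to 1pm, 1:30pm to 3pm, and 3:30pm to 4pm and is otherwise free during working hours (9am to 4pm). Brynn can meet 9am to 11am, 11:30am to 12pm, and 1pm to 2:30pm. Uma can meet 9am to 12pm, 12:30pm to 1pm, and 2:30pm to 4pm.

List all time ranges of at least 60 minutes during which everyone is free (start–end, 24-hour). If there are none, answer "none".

09:00–10:30

Anders free within 09:00–16:00: 09:00–10:30, 11:30–12:30, 13:00–13:30, 15:00–15:30.
Tomás ∩ Anders: 09:00–10:30, 11:30–12:30, 13:00–13:30, 15:00–15:30.
Tomás ∩ Anders ∩ Brynn: 09:00–10:30, 11:30–12:00, 13:00–13:30.
Tomás ∩ Anders ∩ Brynn ∩ Uma: 09:00–10:30, 11:30–12:00.
Windows ≥ 60 min: 09:00–10:30.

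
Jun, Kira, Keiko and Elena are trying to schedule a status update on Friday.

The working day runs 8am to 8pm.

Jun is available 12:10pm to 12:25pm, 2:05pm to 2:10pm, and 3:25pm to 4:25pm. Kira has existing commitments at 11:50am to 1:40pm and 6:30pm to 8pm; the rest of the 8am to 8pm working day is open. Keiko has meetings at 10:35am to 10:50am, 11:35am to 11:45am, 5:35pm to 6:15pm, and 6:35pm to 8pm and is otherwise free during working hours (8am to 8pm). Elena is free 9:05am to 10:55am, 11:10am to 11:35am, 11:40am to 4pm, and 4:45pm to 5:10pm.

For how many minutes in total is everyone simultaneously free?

Kira free within 08:00–20:00: 08:00–11:50, 13:40–18:30.
Keiko free within 08:00–20:00: 08:00–10:35, 10:50–11:35, 11:45–17:35, 18:15–18:35.
Jun ∩ Kira: 14:05–14:10, 15:25–16:25.
Jun ∩ Kira ∩ Keiko: 14:05–14:10, 15:25–16:25.
Jun ∩ Kira ∩ Keiko ∩ Elena: 14:05–14:10, 15:25–16:00.
Total common minutes: 5 + 35 = 40.

40 minutes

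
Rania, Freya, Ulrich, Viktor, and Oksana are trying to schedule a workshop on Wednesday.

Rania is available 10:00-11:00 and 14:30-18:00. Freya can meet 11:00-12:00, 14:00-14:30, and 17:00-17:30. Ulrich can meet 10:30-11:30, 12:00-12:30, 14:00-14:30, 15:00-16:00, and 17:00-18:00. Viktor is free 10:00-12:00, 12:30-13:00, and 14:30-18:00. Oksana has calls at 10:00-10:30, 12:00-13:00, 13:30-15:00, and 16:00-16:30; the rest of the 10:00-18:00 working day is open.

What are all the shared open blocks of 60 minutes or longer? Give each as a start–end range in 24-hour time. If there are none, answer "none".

Oksana free within 10:00–18:00: 10:30–12:00, 13:00–13:30, 15:00–16:00, 16:30–18:00.
Rania ∩ Freya: 17:00–17:30.
Rania ∩ Freya ∩ Ulrich: 17:00–17:30.
Rania ∩ Freya ∩ Ulrich ∩ Viktor: 17:00–17:30.
Rania ∩ Freya ∩ Ulrich ∩ Viktor ∩ Oksana: 17:00–17:30.
Windows ≥ 60 min: (none).

none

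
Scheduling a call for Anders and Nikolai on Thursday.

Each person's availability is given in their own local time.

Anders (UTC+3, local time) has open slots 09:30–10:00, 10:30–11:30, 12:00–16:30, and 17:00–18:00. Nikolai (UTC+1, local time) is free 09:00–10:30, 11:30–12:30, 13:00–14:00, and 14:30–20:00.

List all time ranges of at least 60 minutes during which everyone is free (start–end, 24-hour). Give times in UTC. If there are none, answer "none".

10:30–11:30, 12:00–13:00, 14:00–15:00

Anders → UTC: 06:30–07:00, 07:30–08:30, 09:00–13:30, 14:00–15:00.
Nikolai → UTC: 08:00–09:30, 10:30–11:30, 12:00–13:00, 13:30–19:00.
Anders ∩ Nikolai: 08:00–08:30, 09:00–09:30, 10:30–11:30, 12:00–13:00, 14:00–15:00.
Windows ≥ 60 min: 10:30–11:30, 12:00–13:00, 14:00–15:00.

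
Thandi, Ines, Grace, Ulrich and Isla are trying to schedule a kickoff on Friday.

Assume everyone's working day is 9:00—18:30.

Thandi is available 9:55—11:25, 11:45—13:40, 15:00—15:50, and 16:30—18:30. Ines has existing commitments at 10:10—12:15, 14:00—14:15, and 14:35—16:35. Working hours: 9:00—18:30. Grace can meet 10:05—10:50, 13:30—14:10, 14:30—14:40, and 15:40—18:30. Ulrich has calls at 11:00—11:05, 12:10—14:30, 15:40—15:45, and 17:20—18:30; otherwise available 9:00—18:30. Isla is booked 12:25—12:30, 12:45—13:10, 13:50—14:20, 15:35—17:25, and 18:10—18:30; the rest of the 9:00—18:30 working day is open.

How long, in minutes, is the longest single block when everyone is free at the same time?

Ines free within 09:00–18:30: 09:00–10:10, 12:15–14:00, 14:15–14:35, 16:35–18:30.
Ulrich free within 09:00–18:30: 09:00–11:00, 11:05–12:10, 14:30–15:40, 15:45–17:20.
Isla free within 09:00–18:30: 09:00–12:25, 12:30–12:45, 13:10–13:50, 14:20–15:35, 17:25–18:10.
Thandi ∩ Ines: 09:55–10:10, 12:15–13:40, 16:35–18:30.
Thandi ∩ Ines ∩ Grace: 10:05–10:10, 13:30–13:40, 16:35–18:30.
Thandi ∩ Ines ∩ Grace ∩ Ulrich: 10:05–10:10, 16:35–17:20.
Thandi ∩ Ines ∩ Grace ∩ Ulrich ∩ Isla: 10:05–10:10.
Single common window of 5 minutes.

5 minutes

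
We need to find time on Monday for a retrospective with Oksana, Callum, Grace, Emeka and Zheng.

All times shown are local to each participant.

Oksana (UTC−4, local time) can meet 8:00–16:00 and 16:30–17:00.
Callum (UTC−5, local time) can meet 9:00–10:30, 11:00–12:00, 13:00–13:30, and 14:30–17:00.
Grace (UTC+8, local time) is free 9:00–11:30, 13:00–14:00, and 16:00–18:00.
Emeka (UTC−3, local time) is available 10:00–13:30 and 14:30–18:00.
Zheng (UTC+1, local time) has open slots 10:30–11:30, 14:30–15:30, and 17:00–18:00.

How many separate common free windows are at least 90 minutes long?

0

Oksana → UTC: 12:00–20:00, 20:30–21:00.
Callum → UTC: 14:00–15:30, 16:00–17:00, 18:00–18:30, 19:30–22:00.
Grace → UTC: 01:00–03:30, 05:00–06:00, 08:00–10:00.
Emeka → UTC: 13:00–16:30, 17:30–21:00.
Zheng → UTC: 09:30–10:30, 13:30–14:30, 16:00–17:00.
Oksana ∩ Callum: 14:00–15:30, 16:00–17:00, 18:00–18:30, 19:30–20:00, 20:30–21:00.
Oksana ∩ Callum ∩ Grace: (none).
Oksana ∩ Callum ∩ Grace ∩ Emeka: (none).
Oksana ∩ Callum ∩ Grace ∩ Emeka ∩ Zheng: (none).
Windows ≥ 90 min: (none).
That's 0 windows.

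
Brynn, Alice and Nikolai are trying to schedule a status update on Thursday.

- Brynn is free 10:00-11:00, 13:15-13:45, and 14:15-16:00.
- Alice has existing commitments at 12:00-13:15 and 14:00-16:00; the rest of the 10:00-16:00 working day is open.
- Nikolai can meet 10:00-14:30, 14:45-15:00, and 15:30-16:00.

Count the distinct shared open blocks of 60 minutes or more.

1

Alice free within 10:00–16:00: 10:00–12:00, 13:15–14:00.
Brynn ∩ Alice: 10:00–11:00, 13:15–13:45.
Brynn ∩ Alice ∩ Nikolai: 10:00–11:00, 13:15–13:45.
Windows ≥ 60 min: 10:00–11:00.
That's 1 window.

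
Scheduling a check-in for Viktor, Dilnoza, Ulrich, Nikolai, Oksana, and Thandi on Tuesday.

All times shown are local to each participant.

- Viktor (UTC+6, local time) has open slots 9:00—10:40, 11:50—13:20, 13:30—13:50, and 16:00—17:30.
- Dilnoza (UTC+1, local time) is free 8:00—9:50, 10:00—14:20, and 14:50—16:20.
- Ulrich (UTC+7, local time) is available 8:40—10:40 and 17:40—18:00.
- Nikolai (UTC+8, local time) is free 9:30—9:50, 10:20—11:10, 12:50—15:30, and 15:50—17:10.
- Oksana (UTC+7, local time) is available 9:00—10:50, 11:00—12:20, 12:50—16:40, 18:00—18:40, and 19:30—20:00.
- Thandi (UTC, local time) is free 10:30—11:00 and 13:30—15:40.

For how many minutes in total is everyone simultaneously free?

Viktor → UTC: 03:00–04:40, 05:50–07:20, 07:30–07:50, 10:00–11:30.
Dilnoza → UTC: 07:00–08:50, 09:00–13:20, 13:50–15:20.
Ulrich → UTC: 01:40–03:40, 10:40–11:00.
Nikolai → UTC: 01:30–01:50, 02:20–03:10, 04:50–07:30, 07:50–09:10.
Oksana → UTC: 02:00–03:50, 04:00–05:20, 05:50–09:40, 11:00–11:40, 12:30–13:00.
Thandi → UTC: 10:30–11:00, 13:30–15:40.
Viktor ∩ Dilnoza: 07:00–07:20, 07:30–07:50, 10:00–11:30.
Viktor ∩ Dilnoza ∩ Ulrich: 10:40–11:00.
Viktor ∩ Dilnoza ∩ Ulrich ∩ Nikolai: (none).
Viktor ∩ Dilnoza ∩ Ulrich ∩ Nikolai ∩ Oksana: (none).
Viktor ∩ Dilnoza ∩ Ulrich ∩ Nikolai ∩ Oksana ∩ Thandi: (none).
Total common minutes: 0.

0 minutes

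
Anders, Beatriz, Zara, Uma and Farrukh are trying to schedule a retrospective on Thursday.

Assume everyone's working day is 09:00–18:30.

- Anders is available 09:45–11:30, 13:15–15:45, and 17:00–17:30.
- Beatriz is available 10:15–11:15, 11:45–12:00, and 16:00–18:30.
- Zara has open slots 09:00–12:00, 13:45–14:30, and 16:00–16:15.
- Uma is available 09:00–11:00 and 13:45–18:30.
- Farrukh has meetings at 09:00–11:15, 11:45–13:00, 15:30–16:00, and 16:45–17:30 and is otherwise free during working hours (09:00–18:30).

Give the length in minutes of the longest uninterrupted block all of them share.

0 minutes

Farrukh free within 09:00–18:30: 11:15–11:45, 13:00–15:30, 16:00–16:45, 17:30–18:30.
Anders ∩ Beatriz: 10:15–11:15, 17:00–17:30.
Anders ∩ Beatriz ∩ Zara: 10:15–11:15.
Anders ∩ Beatriz ∩ Zara ∩ Uma: 10:15–11:00.
Anders ∩ Beatriz ∩ Zara ∩ Uma ∩ Farrukh: (none).
No common window.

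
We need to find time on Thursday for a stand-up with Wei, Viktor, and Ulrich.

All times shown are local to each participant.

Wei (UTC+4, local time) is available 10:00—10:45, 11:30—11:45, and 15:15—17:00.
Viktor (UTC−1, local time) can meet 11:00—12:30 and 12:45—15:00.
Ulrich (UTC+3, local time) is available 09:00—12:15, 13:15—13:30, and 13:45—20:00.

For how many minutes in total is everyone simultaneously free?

60 minutes

Wei → UTC: 06:00–06:45, 07:30–07:45, 11:15–13:00.
Viktor → UTC: 12:00–13:30, 13:45–16:00.
Ulrich → UTC: 06:00–09:15, 10:15–10:30, 10:45–17:00.
Wei ∩ Viktor: 12:00–13:00.
Wei ∩ Viktor ∩ Ulrich: 12:00–13:00.
Total common minutes: 60.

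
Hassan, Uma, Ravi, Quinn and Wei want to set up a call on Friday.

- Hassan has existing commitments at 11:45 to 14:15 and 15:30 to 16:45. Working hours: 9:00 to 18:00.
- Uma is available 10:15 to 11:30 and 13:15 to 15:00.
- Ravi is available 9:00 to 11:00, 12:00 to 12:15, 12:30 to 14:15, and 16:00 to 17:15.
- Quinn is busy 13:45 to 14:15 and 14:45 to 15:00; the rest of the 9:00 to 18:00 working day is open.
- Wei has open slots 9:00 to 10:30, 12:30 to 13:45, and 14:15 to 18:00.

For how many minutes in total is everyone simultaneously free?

15 minutes

Hassan free within 09:00–18:00: 09:00–11:45, 14:15–15:30, 16:45–18:00.
Quinn free within 09:00–18:00: 09:00–13:45, 14:15–14:45, 15:00–18:00.
Hassan ∩ Uma: 10:15–11:30, 14:15–15:00.
Hassan ∩ Uma ∩ Ravi: 10:15–11:00.
Hassan ∩ Uma ∩ Ravi ∩ Quinn: 10:15–11:00.
Hassan ∩ Uma ∩ Ravi ∩ Quinn ∩ Wei: 10:15–10:30.
Total common minutes: 15.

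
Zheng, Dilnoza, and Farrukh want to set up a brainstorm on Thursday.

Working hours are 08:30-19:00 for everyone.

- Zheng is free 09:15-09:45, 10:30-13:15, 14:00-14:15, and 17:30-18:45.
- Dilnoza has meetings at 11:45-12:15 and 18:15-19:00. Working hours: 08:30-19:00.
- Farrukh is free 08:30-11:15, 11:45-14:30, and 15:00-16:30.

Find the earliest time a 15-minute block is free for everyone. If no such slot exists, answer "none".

09:15

Dilnoza free within 08:30–19:00: 08:30–11:45, 12:15–18:15.
Zheng ∩ Dilnoza: 09:15–09:45, 10:30–11:45, 12:15–13:15, 14:00–14:15, 17:30–18:15.
Zheng ∩ Dilnoza ∩ Farrukh: 09:15–09:45, 10:30–11:15, 12:15–13:15, 14:00–14:15.
Windows ≥ 15 min: 09:15–09:45, 10:30–11:15, 12:15–13:15, 14:00–14:15.
Earliest such window starts at 09:15.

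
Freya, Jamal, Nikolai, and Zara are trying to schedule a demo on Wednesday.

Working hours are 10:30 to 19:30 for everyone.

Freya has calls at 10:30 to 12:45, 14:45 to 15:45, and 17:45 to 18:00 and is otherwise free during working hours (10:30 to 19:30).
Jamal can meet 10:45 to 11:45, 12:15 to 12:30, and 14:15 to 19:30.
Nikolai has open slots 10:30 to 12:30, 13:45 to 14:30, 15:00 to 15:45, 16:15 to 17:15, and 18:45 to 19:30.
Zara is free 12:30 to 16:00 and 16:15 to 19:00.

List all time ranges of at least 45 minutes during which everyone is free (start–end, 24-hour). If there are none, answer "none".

16:15–17:15

Freya free within 10:30–19:30: 12:45–14:45, 15:45–17:45, 18:00–19:30.
Freya ∩ Jamal: 14:15–14:45, 15:45–17:45, 18:00–19:30.
Freya ∩ Jamal ∩ Nikolai: 14:15–14:30, 16:15–17:15, 18:45–19:30.
Freya ∩ Jamal ∩ Nikolai ∩ Zara: 14:15–14:30, 16:15–17:15, 18:45–19:00.
Windows ≥ 45 min: 16:15–17:15.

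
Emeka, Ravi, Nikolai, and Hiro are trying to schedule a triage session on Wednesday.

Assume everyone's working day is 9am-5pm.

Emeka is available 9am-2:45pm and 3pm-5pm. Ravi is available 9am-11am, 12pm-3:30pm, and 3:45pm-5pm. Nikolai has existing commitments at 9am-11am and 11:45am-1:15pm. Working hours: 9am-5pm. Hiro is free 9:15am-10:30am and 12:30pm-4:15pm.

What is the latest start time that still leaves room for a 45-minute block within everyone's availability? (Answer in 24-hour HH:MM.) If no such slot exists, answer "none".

14:00

Nikolai free within 09:00–17:00: 11:00–11:45, 13:15–17:00.
Emeka ∩ Ravi: 09:00–11:00, 12:00–14:45, 15:00–15:30, 15:45–17:00.
Emeka ∩ Ravi ∩ Nikolai: 13:15–14:45, 15:00–15:30, 15:45–17:00.
Emeka ∩ Ravi ∩ Nikolai ∩ Hiro: 13:15–14:45, 15:00–15:30, 15:45–16:15.
Windows ≥ 45 min: 13:15–14:45.
Latest start in the last window 13:15–14:45 is 14:45 − 45 min = 14:00.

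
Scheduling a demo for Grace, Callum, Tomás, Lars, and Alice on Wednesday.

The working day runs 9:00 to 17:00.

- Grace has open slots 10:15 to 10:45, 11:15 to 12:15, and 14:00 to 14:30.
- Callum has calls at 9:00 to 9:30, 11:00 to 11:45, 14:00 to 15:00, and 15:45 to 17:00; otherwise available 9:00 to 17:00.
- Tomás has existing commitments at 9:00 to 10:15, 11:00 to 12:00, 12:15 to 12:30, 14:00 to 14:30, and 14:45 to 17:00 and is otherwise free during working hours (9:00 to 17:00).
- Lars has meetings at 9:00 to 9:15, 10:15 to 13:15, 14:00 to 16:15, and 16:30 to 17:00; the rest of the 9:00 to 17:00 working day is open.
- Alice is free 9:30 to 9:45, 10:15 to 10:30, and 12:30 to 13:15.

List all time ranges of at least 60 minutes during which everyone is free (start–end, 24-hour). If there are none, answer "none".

none

Callum free within 09:00–17:00: 09:30–11:00, 11:45–14:00, 15:00–15:45.
Tomás free within 09:00–17:00: 10:15–11:00, 12:00–12:15, 12:30–14:00, 14:30–14:45.
Lars free within 09:00–17:00: 09:15–10:15, 13:15–14:00, 16:15–16:30.
Grace ∩ Callum: 10:15–10:45, 11:45–12:15.
Grace ∩ Callum ∩ Tomás: 10:15–10:45, 12:00–12:15.
Grace ∩ Callum ∩ Tomás ∩ Lars: (none).
Grace ∩ Callum ∩ Tomás ∩ Lars ∩ Alice: (none).
Windows ≥ 60 min: (none).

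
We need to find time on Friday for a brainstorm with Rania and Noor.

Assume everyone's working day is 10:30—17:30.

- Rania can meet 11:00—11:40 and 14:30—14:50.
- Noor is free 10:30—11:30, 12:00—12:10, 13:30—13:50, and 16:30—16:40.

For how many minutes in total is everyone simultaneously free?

Rania ∩ Noor: 11:00–11:30.
Total common minutes: 30.

30 minutes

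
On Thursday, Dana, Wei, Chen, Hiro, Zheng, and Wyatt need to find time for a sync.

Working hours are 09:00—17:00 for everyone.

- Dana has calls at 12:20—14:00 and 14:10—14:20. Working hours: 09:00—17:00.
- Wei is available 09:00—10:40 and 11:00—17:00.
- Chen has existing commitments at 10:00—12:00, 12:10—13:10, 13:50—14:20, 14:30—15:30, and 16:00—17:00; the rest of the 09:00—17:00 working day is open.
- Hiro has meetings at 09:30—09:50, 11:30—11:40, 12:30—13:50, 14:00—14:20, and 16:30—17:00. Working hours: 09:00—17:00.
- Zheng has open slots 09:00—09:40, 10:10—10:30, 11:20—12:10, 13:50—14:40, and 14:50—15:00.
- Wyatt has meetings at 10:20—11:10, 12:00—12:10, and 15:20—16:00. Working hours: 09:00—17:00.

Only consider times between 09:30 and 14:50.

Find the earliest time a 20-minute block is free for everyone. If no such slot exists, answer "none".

none

Dana free within 09:00–17:00: 09:00–12:20, 14:00–14:10, 14:20–17:00.
Chen free within 09:00–17:00: 09:00–10:00, 12:00–12:10, 13:10–13:50, 14:20–14:30, 15:30–16:00.
Hiro free within 09:00–17:00: 09:00–09:30, 09:50–11:30, 11:40–12:30, 13:50–14:00, 14:20–16:30.
Wyatt free within 09:00–17:00: 09:00–10:20, 11:10–12:00, 12:10–15:20, 16:00–17:00.
Dana ∩ Wei: 09:00–10:40, 11:00–12:20, 14:00–14:10, 14:20–17:00.
Dana ∩ Wei ∩ Chen: 09:00–10:00, 12:00–12:10, 14:20–14:30, 15:30–16:00.
Dana ∩ Wei ∩ Chen ∩ Hiro: 09:00–09:30, 09:50–10:00, 12:00–12:10, 14:20–14:30, 15:30–16:00.
Dana ∩ Wei ∩ Chen ∩ Hiro ∩ Zheng: 09:00–09:30, 12:00–12:10, 14:20–14:30.
Dana ∩ Wei ∩ Chen ∩ Hiro ∩ Zheng ∩ Wyatt: 09:00–09:30, 14:20–14:30.
Restricted to 09:30–14:50: 14:20–14:30.
Windows ≥ 20 min: (none).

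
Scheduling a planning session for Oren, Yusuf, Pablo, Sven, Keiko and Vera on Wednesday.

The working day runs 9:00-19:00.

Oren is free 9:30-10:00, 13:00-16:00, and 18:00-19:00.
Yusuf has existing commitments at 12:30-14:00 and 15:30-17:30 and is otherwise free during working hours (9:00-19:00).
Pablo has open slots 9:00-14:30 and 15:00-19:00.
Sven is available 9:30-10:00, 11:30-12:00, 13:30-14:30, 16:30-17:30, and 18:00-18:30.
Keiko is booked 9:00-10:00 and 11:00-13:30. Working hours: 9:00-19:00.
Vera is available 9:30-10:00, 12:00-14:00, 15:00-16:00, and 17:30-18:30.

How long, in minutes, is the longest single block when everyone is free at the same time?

30 minutes

Yusuf free within 09:00–19:00: 09:00–12:30, 14:00–15:30, 17:30–19:00.
Keiko free within 09:00–19:00: 10:00–11:00, 13:30–19:00.
Oren ∩ Yusuf: 09:30–10:00, 14:00–15:30, 18:00–19:00.
Oren ∩ Yusuf ∩ Pablo: 09:30–10:00, 14:00–14:30, 15:00–15:30, 18:00–19:00.
Oren ∩ Yusuf ∩ Pablo ∩ Sven: 09:30–10:00, 14:00–14:30, 18:00–18:30.
Oren ∩ Yusuf ∩ Pablo ∩ Sven ∩ Keiko: 14:00–14:30, 18:00–18:30.
Oren ∩ Yusuf ∩ Pablo ∩ Sven ∩ Keiko ∩ Vera: 18:00–18:30.
Single common window of 30 minutes.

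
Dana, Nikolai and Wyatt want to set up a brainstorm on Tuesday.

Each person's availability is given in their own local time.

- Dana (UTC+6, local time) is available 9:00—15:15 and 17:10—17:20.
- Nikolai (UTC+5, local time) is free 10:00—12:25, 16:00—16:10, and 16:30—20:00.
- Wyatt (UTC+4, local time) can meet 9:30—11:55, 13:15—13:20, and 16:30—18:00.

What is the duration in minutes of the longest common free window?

Dana → UTC: 03:00–09:15, 11:10–11:20.
Nikolai → UTC: 05:00–07:25, 11:00–11:10, 11:30–15:00.
Wyatt → UTC: 05:30–07:55, 09:15–09:20, 12:30–14:00.
Dana ∩ Nikolai: 05:00–07:25.
Dana ∩ Nikolai ∩ Wyatt: 05:30–07:25.
Single common window of 115 minutes.

115 minutes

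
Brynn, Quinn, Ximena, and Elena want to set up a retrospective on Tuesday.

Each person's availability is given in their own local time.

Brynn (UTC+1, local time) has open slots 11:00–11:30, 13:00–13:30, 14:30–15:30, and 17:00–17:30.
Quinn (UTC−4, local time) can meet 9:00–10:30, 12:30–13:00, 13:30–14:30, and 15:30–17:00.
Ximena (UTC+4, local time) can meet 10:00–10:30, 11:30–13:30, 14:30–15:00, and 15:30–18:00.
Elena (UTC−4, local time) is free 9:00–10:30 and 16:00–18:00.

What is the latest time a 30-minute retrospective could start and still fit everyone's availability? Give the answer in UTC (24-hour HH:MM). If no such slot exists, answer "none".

Brynn → UTC: 10:00–10:30, 12:00–12:30, 13:30–14:30, 16:00–16:30.
Quinn → UTC: 13:00–14:30, 16:30–17:00, 17:30–18:30, 19:30–21:00.
Ximena → UTC: 06:00–06:30, 07:30–09:30, 10:30–11:00, 11:30–14:00.
Elena → UTC: 13:00–14:30, 20:00–22:00.
Brynn ∩ Quinn: 13:30–14:30.
Brynn ∩ Quinn ∩ Ximena: 13:30–14:00.
Brynn ∩ Quinn ∩ Ximena ∩ Elena: 13:30–14:00.
Windows ≥ 30 min: 13:30–14:00.
Latest start in the last window 13:30–14:00 is 14:00 − 30 min = 13:30.

13:30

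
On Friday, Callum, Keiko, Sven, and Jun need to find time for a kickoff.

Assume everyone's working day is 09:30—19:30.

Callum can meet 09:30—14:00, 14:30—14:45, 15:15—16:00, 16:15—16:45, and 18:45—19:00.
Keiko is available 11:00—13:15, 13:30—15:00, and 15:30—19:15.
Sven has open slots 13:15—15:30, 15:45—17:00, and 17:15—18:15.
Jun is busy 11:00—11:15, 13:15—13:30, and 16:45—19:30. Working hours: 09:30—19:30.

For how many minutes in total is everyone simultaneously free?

90 minutes

Jun free within 09:30–19:30: 09:30–11:00, 11:15–13:15, 13:30–16:45.
Callum ∩ Keiko: 11:00–13:15, 13:30–14:00, 14:30–14:45, 15:30–16:00, 16:15–16:45, 18:45–19:00.
Callum ∩ Keiko ∩ Sven: 13:30–14:00, 14:30–14:45, 15:45–16:00, 16:15–16:45.
Callum ∩ Keiko ∩ Sven ∩ Jun: 13:30–14:00, 14:30–14:45, 15:45–16:00, 16:15–16:45.
Total common minutes: 30 + 15 + 15 + 30 = 90.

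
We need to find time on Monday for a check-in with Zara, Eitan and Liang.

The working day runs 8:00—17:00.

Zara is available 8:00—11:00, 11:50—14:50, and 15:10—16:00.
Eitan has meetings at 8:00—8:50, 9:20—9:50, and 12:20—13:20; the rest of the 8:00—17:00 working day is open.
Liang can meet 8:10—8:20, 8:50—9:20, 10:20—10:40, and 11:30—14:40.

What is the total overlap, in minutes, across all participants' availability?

160 minutes

Eitan free within 08:00–17:00: 08:50–09:20, 09:50–12:20, 13:20–17:00.
Zara ∩ Eitan: 08:50–09:20, 09:50–11:00, 11:50–12:20, 13:20–14:50, 15:10–16:00.
Zara ∩ Eitan ∩ Liang: 08:50–09:20, 10:20–10:40, 11:50–12:20, 13:20–14:40.
Total common minutes: 30 + 20 + 30 + 80 = 160.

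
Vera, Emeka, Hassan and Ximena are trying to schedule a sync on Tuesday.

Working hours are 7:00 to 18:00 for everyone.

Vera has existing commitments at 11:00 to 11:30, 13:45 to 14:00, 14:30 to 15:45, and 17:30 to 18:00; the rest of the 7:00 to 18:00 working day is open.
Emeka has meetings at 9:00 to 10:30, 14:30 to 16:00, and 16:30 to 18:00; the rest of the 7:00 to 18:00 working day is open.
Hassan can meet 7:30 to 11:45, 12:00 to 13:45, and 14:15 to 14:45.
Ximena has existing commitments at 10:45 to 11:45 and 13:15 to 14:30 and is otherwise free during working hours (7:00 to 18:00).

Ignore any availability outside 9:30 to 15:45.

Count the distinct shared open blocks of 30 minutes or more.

1

Vera free within 07:00–18:00: 07:00–11:00, 11:30–13:45, 14:00–14:30, 15:45–17:30.
Emeka free within 07:00–18:00: 07:00–09:00, 10:30–14:30, 16:00–16:30.
Ximena free within 07:00–18:00: 07:00–10:45, 11:45–13:15, 14:30–18:00.
Vera ∩ Emeka: 07:00–09:00, 10:30–11:00, 11:30–13:45, 14:00–14:30, 16:00–16:30.
Vera ∩ Emeka ∩ Hassan: 07:30–09:00, 10:30–11:00, 11:30–11:45, 12:00–13:45, 14:15–14:30.
Vera ∩ Emeka ∩ Hassan ∩ Ximena: 07:30–09:00, 10:30–10:45, 12:00–13:15.
Restricted to 09:30–15:45: 10:30–10:45, 12:00–13:15.
Windows ≥ 30 min: 12:00–13:15.
That's 1 window.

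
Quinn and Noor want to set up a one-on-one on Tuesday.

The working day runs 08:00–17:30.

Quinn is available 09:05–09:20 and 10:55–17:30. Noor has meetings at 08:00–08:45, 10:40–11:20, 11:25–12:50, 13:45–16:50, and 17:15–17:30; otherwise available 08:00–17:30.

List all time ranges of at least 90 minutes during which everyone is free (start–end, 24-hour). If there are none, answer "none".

Noor free within 08:00–17:30: 08:45–10:40, 11:20–11:25, 12:50–13:45, 16:50–17:15.
Quinn ∩ Noor: 09:05–09:20, 11:20–11:25, 12:50–13:45, 16:50–17:15.
Windows ≥ 90 min: (none).

none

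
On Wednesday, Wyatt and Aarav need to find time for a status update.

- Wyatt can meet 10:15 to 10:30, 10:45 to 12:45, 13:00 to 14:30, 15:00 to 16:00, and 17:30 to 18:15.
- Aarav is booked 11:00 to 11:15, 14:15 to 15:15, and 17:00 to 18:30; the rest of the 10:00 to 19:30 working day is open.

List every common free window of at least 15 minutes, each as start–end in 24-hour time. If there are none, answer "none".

10:15–10:30, 10:45–11:00, 11:15–12:45, 13:00–14:15, 15:15–16:00

Aarav free within 10:00–19:30: 10:00–11:00, 11:15–14:15, 15:15–17:00, 18:30–19:30.
Wyatt ∩ Aarav: 10:15–10:30, 10:45–11:00, 11:15–12:45, 13:00–14:15, 15:15–16:00.
Windows ≥ 15 min: 10:15–10:30, 10:45–11:00, 11:15–12:45, 13:00–14:15, 15:15–16:00.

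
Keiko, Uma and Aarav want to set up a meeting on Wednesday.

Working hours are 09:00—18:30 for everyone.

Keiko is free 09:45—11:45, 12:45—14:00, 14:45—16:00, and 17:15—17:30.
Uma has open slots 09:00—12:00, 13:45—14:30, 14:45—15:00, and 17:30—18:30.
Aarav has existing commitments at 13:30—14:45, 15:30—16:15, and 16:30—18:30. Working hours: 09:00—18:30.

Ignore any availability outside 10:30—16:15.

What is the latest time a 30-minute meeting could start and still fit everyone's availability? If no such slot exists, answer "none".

11:15

Aarav free within 09:00–18:30: 09:00–13:30, 14:45–15:30, 16:15–16:30.
Keiko ∩ Uma: 09:45–11:45, 13:45–14:00, 14:45–15:00.
Keiko ∩ Uma ∩ Aarav: 09:45–11:45, 14:45–15:00.
Restricted to 10:30–16:15: 10:30–11:45, 14:45–15:00.
Windows ≥ 30 min: 10:30–11:45.
Latest start in the last window 10:30–11:45 is 11:45 − 30 min = 11:15.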